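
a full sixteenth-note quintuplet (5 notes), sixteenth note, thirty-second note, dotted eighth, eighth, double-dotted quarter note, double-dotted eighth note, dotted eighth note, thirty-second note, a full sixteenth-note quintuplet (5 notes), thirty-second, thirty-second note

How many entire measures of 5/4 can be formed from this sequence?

1

One bar of 5/4 = 40 thirty-second notes.
In thirty-second notes: a full sixteenth-note quintuplet (5 notes) (five quintuplet sixteenths span one quarter) = 8; sixteenth note = 2; thirty-second note = 1; dotted eighth = 6; eighth = 4; double-dotted quarter note = 14; double-dotted eighth note = 7; dotted eighth note = 6; thirty-second note = 1; a full sixteenth-note quintuplet (5 notes) (five quintuplet sixteenths span one quarter) = 8; thirty-second = 1; thirty-second note = 1.
Adding: 8 + 2 + 1 + 6 + 4 + 14 + 7 + 6 + 1 + 8 + 1 + 1 = 59.
59 ÷ 40 = 1 complete bar with 19 left over.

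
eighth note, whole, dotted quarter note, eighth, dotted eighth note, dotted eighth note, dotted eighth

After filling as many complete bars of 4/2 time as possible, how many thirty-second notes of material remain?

One bar of 4/2 = 32 sixteenth notes.
Convert each value to sixteenth notes: eighth note = 2; whole = 16; dotted quarter note = 6; eighth = 2; dotted eighth note = 3; dotted eighth note = 3; dotted eighth = 3.
Altogether 2 + 16 + 6 + 2 + 3 + 3 + 3 = 35.
35 ÷ 32 = 1 complete bar with 3 sixteenth notes remaining = 6 thirty-second notes.

6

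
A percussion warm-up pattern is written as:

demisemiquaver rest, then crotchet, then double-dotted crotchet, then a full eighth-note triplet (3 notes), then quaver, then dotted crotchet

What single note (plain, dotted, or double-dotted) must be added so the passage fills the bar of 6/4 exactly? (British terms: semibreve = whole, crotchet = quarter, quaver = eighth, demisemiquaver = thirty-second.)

The bar of 6/4 = 48 thirty-second notes.
Working in thirty-second notes: demisemiquaver rest = 1; crotchet = 8; double-dotted crotchet = 14; a full eighth-note triplet (3 notes) (three triplet eighths span one quarter) = 8; quaver = 4; dotted crotchet = 12.
Total: 1 + 8 + 14 + 8 + 4 + 12 = 47.
Remaining: 48 − 47 = 1 thirty-second note, which is a thirty-second note.

thirty-second note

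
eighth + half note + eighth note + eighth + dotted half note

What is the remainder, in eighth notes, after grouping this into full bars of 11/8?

One bar of 11/8 = 11 eighth notes.
Express everything in eighth notes: eighth = 1; half note = 4; eighth note = 1; eighth = 1; dotted half note = 6.
Altogether 1 + 4 + 1 + 1 + 6 = 13.
13 ÷ 11 = 1 complete bar with 2 eighth notes remaining.

2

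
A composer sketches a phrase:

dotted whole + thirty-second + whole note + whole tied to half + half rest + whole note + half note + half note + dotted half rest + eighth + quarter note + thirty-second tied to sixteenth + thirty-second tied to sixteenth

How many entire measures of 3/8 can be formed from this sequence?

20

One bar of 3/8 = 12 thirty-second notes.
Working in thirty-second notes: dotted whole = 48; thirty-second = 1; whole note = 32; whole tied to half (whole + half) = 48; half rest = 16; whole note = 32; half note = 16; half note = 16; dotted half rest = 24; eighth = 4; quarter note = 8; thirty-second tied to sixteenth (thirty-second + sixteenth) = 3; thirty-second tied to sixteenth (thirty-second + sixteenth) = 3.
Adding: 48 + 1 + 32 + 48 + 16 + 32 + 16 + 16 + 24 + 4 + 8 + 3 + 3 = 251.
251 ÷ 12 = 20 complete bars with 11 left over.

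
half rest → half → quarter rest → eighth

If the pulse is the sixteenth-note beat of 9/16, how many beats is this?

22

One sixteenth-note beat = 2 thirty-second notes.
Working in thirty-second notes: half rest = 16; half = 16; quarter rest = 8; eighth = 4.
Adding: 16 + 16 + 8 + 4 = 44.
44 ÷ 2 = 22 beats.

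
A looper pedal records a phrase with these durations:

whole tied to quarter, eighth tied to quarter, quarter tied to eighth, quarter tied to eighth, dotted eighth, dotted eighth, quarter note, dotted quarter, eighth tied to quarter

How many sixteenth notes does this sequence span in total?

Each duration in sixteenth notes: whole tied to quarter (whole + quarter) = 20; eighth tied to quarter (eighth + quarter) = 6; quarter tied to eighth (quarter + eighth) = 6; quarter tied to eighth (quarter + eighth) = 6; dotted eighth = 3; dotted eighth = 3; quarter note = 4; dotted quarter = 6; eighth tied to quarter (eighth + quarter) = 6.
Total: 20 + 6 + 6 + 6 + 3 + 3 + 4 + 6 + 6 = 60 sixteenth notes.

60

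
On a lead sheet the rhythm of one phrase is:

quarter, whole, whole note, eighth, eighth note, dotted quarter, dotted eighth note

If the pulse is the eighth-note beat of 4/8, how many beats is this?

One eighth-note beat = 2 sixteenth notes.
In sixteenth notes: quarter = 4; whole = 16; whole note = 16; eighth = 2; eighth note = 2; dotted quarter = 6; dotted eighth note = 3.
Sum: 4 + 16 + 16 + 2 + 2 + 6 + 3 = 49.
49 ÷ 2 = 24.5 beats.

24.5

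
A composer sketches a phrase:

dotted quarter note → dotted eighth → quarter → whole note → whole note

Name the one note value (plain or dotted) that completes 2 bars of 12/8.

dotted eighth note

2 bars of 12/8 = 48 sixteenth notes.
Express everything in sixteenth notes: dotted quarter note = 6; dotted eighth = 3; quarter = 4; whole note = 16; whole note = 16.
Altogether 6 + 3 + 4 + 16 + 16 = 45.
Remaining: 48 − 45 = 3 sixteenth notes, which is a dotted eighth note.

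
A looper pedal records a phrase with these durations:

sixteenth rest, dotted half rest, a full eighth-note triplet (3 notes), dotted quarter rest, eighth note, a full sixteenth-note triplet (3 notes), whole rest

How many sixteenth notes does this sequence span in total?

43

Convert each value to sixteenth notes: sixteenth rest = 1; dotted half rest = 12; a full eighth-note triplet (3 notes) (three triplet eighths span one quarter) = 4; dotted quarter rest = 6; eighth note = 2; a full sixteenth-note triplet (3 notes) (three triplet sixteenths span one eighth) = 2; whole rest = 16.
Adding: 1 + 12 + 4 + 6 + 2 + 2 + 16 = 43 sixteenth notes.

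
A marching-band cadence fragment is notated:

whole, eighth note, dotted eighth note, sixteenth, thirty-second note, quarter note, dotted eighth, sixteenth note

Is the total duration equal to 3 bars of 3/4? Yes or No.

No

One bar of 3/4 = 24 thirty-second notes, so 3 bars = 72.
Convert each value to thirty-second notes: whole = 32; eighth note = 4; dotted eighth note = 6; sixteenth = 2; thirty-second note = 1; quarter note = 8; dotted eighth = 6; sixteenth note = 2.
Total: 32 + 4 + 6 + 2 + 1 + 8 + 6 + 2 = 61.
61 falls short of 72, so the answer is No.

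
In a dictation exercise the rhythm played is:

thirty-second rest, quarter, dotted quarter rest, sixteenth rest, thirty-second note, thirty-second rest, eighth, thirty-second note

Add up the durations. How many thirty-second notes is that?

30

In thirty-second notes: thirty-second rest = 1; quarter = 8; dotted quarter rest = 12; sixteenth rest = 2; thirty-second note = 1; thirty-second rest = 1; eighth = 4; thirty-second note = 1.
Adding: 1 + 8 + 12 + 2 + 1 + 1 + 4 + 1 = 30 thirty-second notes.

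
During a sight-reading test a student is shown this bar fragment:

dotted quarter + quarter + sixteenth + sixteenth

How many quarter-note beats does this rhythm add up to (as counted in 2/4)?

3

One quarter-note beat = 4 sixteenth notes.
Convert each value to sixteenth notes: dotted quarter = 6; quarter = 4; sixteenth = 1; sixteenth = 1.
Sum: 6 + 4 + 1 + 1 = 12.
12 ÷ 4 = 3 beats.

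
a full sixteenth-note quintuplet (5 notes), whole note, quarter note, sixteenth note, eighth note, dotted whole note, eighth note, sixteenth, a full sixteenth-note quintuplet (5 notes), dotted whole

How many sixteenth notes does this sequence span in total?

In sixteenth notes: a full sixteenth-note quintuplet (5 notes) (five quintuplet sixteenths span one quarter) = 4; whole note = 16; quarter note = 4; sixteenth note = 1; eighth note = 2; dotted whole note = 24; eighth note = 2; sixteenth = 1; a full sixteenth-note quintuplet (5 notes) (five quintuplet sixteenths span one quarter) = 4; dotted whole = 24.
Sum: 4 + 16 + 4 + 1 + 2 + 24 + 2 + 1 + 4 + 24 = 82 sixteenth notes.

82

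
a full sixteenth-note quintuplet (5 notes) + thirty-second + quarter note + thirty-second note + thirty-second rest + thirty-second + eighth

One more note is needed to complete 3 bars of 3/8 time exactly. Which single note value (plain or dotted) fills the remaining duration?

3 bars of 3/8 = 36 thirty-second notes.
Each duration in thirty-second notes: a full sixteenth-note quintuplet (5 notes) (five quintuplet sixteenths span one quarter) = 8; thirty-second = 1; quarter note = 8; thirty-second note = 1; thirty-second rest = 1; thirty-second = 1; eighth = 4.
Adding: 8 + 1 + 8 + 1 + 1 + 1 + 4 = 24.
Remaining: 36 − 24 = 12 thirty-second notes, which is a dotted quarter note.

dotted quarter note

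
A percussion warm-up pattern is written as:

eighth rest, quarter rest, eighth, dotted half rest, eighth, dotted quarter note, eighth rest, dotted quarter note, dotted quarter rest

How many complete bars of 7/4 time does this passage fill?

1

One bar of 7/4 = 14 eighth notes.
Express everything in eighth notes: eighth rest = 1; quarter rest = 2; eighth = 1; dotted half rest = 6; eighth = 1; dotted quarter note = 3; eighth rest = 1; dotted quarter note = 3; dotted quarter rest = 3.
Sum: 1 + 2 + 1 + 6 + 1 + 3 + 1 + 3 + 3 = 21.
21 ÷ 14 = 1 complete bar with 7 left over.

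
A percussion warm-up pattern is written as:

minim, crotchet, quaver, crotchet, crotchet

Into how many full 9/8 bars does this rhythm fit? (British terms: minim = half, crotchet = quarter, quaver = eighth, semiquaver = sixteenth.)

One bar of 9/8 = 9 eighth notes.
Each duration in eighth notes: minim = 4; crotchet = 2; quaver = 1; crotchet = 2; crotchet = 2.
Adding: 4 + 2 + 1 + 2 + 2 = 11.
11 ÷ 9 = 1 complete bar with 2 left over.

1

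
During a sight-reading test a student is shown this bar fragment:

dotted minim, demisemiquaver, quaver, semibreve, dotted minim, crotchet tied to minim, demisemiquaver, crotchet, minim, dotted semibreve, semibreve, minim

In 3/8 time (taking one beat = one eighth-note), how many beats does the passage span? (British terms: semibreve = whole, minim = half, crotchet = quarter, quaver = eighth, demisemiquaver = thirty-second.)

57.5

One eighth-note beat = 4 thirty-second notes.
Each duration in thirty-second notes: dotted minim = 24; demisemiquaver = 1; quaver = 4; semibreve = 32; dotted minim = 24; crotchet tied to minim (crotchet + minim) = 24; demisemiquaver = 1; crotchet = 8; minim = 16; dotted semibreve = 48; semibreve = 32; minim = 16.
Adding: 24 + 1 + 4 + 32 + 24 + 24 + 1 + 8 + 16 + 48 + 32 + 16 = 230.
230 ÷ 4 = 57.5 beats.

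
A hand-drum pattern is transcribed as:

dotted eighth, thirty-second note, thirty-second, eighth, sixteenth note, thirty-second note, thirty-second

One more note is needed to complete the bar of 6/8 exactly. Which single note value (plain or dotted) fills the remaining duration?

The bar of 6/8 = 24 thirty-second notes.
Working in thirty-second notes: dotted eighth = 6; thirty-second note = 1; thirty-second = 1; eighth = 4; sixteenth note = 2; thirty-second note = 1; thirty-second = 1.
Altogether 6 + 1 + 1 + 4 + 2 + 1 + 1 = 16.
Remaining: 24 − 16 = 8 thirty-second notes, which is a quarter note.

quarter note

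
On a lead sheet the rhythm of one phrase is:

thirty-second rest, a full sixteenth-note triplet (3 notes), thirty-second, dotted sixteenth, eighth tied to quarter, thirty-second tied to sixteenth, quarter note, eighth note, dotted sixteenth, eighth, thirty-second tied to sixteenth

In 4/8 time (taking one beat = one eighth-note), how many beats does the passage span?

One eighth-note beat = 4 thirty-second notes.
Working in thirty-second notes: thirty-second rest = 1; a full sixteenth-note triplet (3 notes) (three triplet sixteenths span one eighth) = 4; thirty-second = 1; dotted sixteenth = 3; eighth tied to quarter (eighth + quarter) = 12; thirty-second tied to sixteenth (thirty-second + sixteenth) = 3; quarter note = 8; eighth note = 4; dotted sixteenth = 3; eighth = 4; thirty-second tied to sixteenth (thirty-second + sixteenth) = 3.
Altogether 1 + 4 + 1 + 3 + 12 + 3 + 8 + 4 + 3 + 4 + 3 = 46.
46 ÷ 4 = 11.5 beats.

11.5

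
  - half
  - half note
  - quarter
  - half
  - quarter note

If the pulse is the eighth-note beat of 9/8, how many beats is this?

One eighth-note beat = 2 sixteenth notes.
In sixteenth notes: half = 8; half note = 8; quarter = 4; half = 8; quarter note = 4.
Total: 8 + 8 + 4 + 8 + 4 = 32.
32 ÷ 2 = 16 beats.

16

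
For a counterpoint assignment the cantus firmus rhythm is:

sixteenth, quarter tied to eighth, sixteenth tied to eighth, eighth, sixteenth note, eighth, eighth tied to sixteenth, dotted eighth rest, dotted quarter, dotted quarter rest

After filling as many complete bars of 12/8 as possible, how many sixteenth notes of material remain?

9

One bar of 12/8 = 24 sixteenth notes.
Each duration in sixteenth notes: sixteenth = 1; quarter tied to eighth (quarter + eighth) = 6; sixteenth tied to eighth (sixteenth + eighth) = 3; eighth = 2; sixteenth note = 1; eighth = 2; eighth tied to sixteenth (eighth + sixteenth) = 3; dotted eighth rest = 3; dotted quarter = 6; dotted quarter rest = 6.
Adding: 1 + 6 + 3 + 2 + 1 + 2 + 3 + 3 + 6 + 6 = 33.
33 ÷ 24 = 1 complete bar with 9 sixteenth notes remaining.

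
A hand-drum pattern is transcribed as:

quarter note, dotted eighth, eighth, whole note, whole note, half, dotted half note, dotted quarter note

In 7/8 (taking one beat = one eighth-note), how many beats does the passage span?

33.5

One eighth-note beat = 2 sixteenth notes.
Working in sixteenth notes: quarter note = 4; dotted eighth = 3; eighth = 2; whole note = 16; whole note = 16; half = 8; dotted half note = 12; dotted quarter note = 6.
Total: 4 + 3 + 2 + 16 + 16 + 8 + 12 + 6 = 67.
67 ÷ 2 = 33.5 beats.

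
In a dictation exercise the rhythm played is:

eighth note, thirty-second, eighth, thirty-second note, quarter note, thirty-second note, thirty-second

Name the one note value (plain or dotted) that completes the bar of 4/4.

The bar of 4/4 = 32 thirty-second notes.
Working in thirty-second notes: eighth note = 4; thirty-second = 1; eighth = 4; thirty-second note = 1; quarter note = 8; thirty-second note = 1; thirty-second = 1.
Adding: 4 + 1 + 4 + 1 + 8 + 1 + 1 = 20.
Remaining: 32 − 20 = 12 thirty-second notes, which is a dotted quarter note.

dotted quarter note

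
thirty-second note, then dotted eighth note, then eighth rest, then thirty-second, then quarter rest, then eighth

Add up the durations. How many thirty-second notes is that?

Express everything in thirty-second notes: thirty-second note = 1; dotted eighth note = 6; eighth rest = 4; thirty-second = 1; quarter rest = 8; eighth = 4.
Altogether 1 + 6 + 4 + 1 + 8 + 4 = 24 thirty-second notes.

24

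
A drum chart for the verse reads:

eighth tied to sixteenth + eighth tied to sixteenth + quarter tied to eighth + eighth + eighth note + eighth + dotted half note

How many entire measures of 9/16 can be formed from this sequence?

One bar of 9/16 = 9 sixteenth notes.
Working in sixteenth notes: eighth tied to sixteenth (eighth + sixteenth) = 3; eighth tied to sixteenth (eighth + sixteenth) = 3; quarter tied to eighth (quarter + eighth) = 6; eighth = 2; eighth note = 2; eighth = 2; dotted half note = 12.
Altogether 3 + 3 + 6 + 2 + 2 + 2 + 12 = 30.
30 ÷ 9 = 3 complete bars with 3 left over.

3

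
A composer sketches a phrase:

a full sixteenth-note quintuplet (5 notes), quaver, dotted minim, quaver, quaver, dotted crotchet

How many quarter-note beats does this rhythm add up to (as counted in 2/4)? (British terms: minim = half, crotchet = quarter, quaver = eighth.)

7

One quarter-note beat = 2 eighth notes.
In eighth notes: a full sixteenth-note quintuplet (5 notes) (five quintuplet sixteenths span one quarter) = 2; quaver = 1; dotted minim = 6; quaver = 1; quaver = 1; dotted crotchet = 3.
Altogether 2 + 1 + 6 + 1 + 1 + 3 = 14.
14 ÷ 2 = 7 beats.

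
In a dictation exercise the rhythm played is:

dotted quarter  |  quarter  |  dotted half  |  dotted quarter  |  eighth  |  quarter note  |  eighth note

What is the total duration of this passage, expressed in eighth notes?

Express everything in eighth notes: dotted quarter = 3; quarter = 2; dotted half = 6; dotted quarter = 3; eighth = 1; quarter note = 2; eighth note = 1.
Altogether 3 + 2 + 6 + 3 + 1 + 2 + 1 = 18 eighth notes.

18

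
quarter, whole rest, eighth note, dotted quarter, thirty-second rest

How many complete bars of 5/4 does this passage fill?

1

One bar of 5/4 = 40 thirty-second notes.
Working in thirty-second notes: quarter = 8; whole rest = 32; eighth note = 4; dotted quarter = 12; thirty-second rest = 1.
Altogether 8 + 32 + 4 + 12 + 1 = 57.
57 ÷ 40 = 1 complete bar with 17 left over.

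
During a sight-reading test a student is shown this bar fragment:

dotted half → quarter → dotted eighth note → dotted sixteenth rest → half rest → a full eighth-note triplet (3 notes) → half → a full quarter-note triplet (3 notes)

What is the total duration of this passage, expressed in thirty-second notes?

Working in thirty-second notes: dotted half = 24; quarter = 8; dotted eighth note = 6; dotted sixteenth rest = 3; half rest = 16; a full eighth-note triplet (3 notes) (three triplet eighths span one quarter) = 8; half = 16; a full quarter-note triplet (3 notes) (three triplet quarters span one half) = 16.
Altogether 24 + 8 + 6 + 3 + 16 + 8 + 16 + 16 = 97 thirty-second notes.

97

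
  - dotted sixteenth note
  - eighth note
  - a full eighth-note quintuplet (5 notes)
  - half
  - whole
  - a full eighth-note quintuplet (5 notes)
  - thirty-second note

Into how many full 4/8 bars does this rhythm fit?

5

One bar of 4/8 = 16 thirty-second notes.
In thirty-second notes: dotted sixteenth note = 3; eighth note = 4; a full eighth-note quintuplet (5 notes) (five quintuplet eighths span one half) = 16; half = 16; whole = 32; a full eighth-note quintuplet (5 notes) (five quintuplet eighths span one half) = 16; thirty-second note = 1.
Adding: 3 + 4 + 16 + 16 + 32 + 16 + 1 = 88.
88 ÷ 16 = 5 complete bars with 8 left over.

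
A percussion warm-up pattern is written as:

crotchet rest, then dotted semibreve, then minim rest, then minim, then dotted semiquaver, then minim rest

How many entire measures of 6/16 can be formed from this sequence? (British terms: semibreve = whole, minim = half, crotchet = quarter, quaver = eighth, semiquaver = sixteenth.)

One bar of 6/16 = 12 thirty-second notes.
Convert each value to thirty-second notes: crotchet rest = 8; dotted semibreve = 48; minim rest = 16; minim = 16; dotted semiquaver = 3; minim rest = 16.
Sum: 8 + 48 + 16 + 16 + 3 + 16 = 107.
107 ÷ 12 = 8 complete bars with 11 left over.

8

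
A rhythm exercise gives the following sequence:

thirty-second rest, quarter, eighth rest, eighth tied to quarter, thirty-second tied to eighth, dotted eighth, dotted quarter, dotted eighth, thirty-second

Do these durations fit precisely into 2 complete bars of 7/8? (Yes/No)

No

One bar of 7/8 = 28 thirty-second notes, so 2 bars = 56.
In thirty-second notes: thirty-second rest = 1; quarter = 8; eighth rest = 4; eighth tied to quarter (eighth + quarter) = 12; thirty-second tied to eighth (thirty-second + eighth) = 5; dotted eighth = 6; dotted quarter = 12; dotted eighth = 6; thirty-second = 1.
Sum: 1 + 8 + 4 + 12 + 5 + 6 + 12 + 6 + 1 = 55.
55 falls short of 56, so the answer is No.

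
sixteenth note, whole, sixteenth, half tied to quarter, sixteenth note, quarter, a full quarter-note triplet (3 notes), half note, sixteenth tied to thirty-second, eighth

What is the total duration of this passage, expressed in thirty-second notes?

Convert each value to thirty-second notes: sixteenth note = 2; whole = 32; sixteenth = 2; half tied to quarter (half + quarter) = 24; sixteenth note = 2; quarter = 8; a full quarter-note triplet (3 notes) (three triplet quarters span one half) = 16; half note = 16; sixteenth tied to thirty-second (sixteenth + thirty-second) = 3; eighth = 4.
Total: 2 + 32 + 2 + 24 + 2 + 8 + 16 + 16 + 3 + 4 = 109 thirty-second notes.

109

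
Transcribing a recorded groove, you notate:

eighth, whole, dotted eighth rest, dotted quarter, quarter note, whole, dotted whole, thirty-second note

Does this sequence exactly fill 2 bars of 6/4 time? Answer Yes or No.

No

One bar of 6/4 = 48 thirty-second notes, so 2 bars = 96.
Working in thirty-second notes: eighth = 4; whole = 32; dotted eighth rest = 6; dotted quarter = 12; quarter note = 8; whole = 32; dotted whole = 48; thirty-second note = 1.
Total: 4 + 32 + 6 + 12 + 8 + 32 + 48 + 1 = 143.
143 exceeds 96, so the answer is No.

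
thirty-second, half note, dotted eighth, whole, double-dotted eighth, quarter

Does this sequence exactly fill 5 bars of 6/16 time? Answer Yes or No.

No

One bar of 6/16 = 12 thirty-second notes, so 5 bars = 60.
Each duration in thirty-second notes: thirty-second = 1; half note = 16; dotted eighth = 6; whole = 32; double-dotted eighth = 7; quarter = 8.
Total: 1 + 16 + 6 + 32 + 7 + 8 = 70.
70 exceeds 60, so the answer is No.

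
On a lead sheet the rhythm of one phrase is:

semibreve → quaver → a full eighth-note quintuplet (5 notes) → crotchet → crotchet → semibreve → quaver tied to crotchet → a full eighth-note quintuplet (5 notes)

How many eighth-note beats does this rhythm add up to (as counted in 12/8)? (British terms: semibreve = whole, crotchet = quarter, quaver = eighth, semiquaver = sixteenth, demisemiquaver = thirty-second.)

One eighth-note beat = 2 sixteenth notes.
Working in sixteenth notes: semibreve = 16; quaver = 2; a full eighth-note quintuplet (5 notes) (five quintuplet eighths span one half) = 8; crotchet = 4; crotchet = 4; semibreve = 16; quaver tied to crotchet (quaver + crotchet) = 6; a full eighth-note quintuplet (5 notes) (five quintuplet eighths span one half) = 8.
Altogether 16 + 2 + 8 + 4 + 4 + 16 + 6 + 8 = 64.
64 ÷ 2 = 32 beats.

32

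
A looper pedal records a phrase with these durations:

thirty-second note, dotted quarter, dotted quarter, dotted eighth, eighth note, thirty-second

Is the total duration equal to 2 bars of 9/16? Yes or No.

Yes

One bar of 9/16 = 18 thirty-second notes, so 2 bars = 36.
Each duration in thirty-second notes: thirty-second note = 1; dotted quarter = 12; dotted quarter = 12; dotted eighth = 6; eighth note = 4; thirty-second = 1.
Altogether 1 + 12 + 12 + 6 + 4 + 1 = 36.
36 equals 36, so the answer is Yes.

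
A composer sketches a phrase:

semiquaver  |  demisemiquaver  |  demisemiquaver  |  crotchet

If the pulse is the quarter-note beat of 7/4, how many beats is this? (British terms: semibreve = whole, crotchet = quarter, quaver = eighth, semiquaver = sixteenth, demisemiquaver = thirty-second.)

One quarter-note beat = 8 thirty-second notes.
Express everything in thirty-second notes: semiquaver = 2; demisemiquaver = 1; demisemiquaver = 1; crotchet = 8.
Total: 2 + 1 + 1 + 8 = 12.
12 ÷ 8 = 1.5 beats.

1.5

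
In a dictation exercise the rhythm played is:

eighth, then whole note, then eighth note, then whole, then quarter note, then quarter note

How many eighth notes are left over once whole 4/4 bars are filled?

6

One bar of 4/4 = 8 eighth notes.
In eighth notes: eighth = 1; whole note = 8; eighth note = 1; whole = 8; quarter note = 2; quarter note = 2.
Sum: 1 + 8 + 1 + 8 + 2 + 2 = 22.
22 ÷ 8 = 2 complete bars with 6 eighth notes remaining.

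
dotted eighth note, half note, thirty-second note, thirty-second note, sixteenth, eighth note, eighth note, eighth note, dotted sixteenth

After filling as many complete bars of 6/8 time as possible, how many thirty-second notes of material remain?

17

One bar of 6/8 = 24 thirty-second notes.
Express everything in thirty-second notes: dotted eighth note = 6; half note = 16; thirty-second note = 1; thirty-second note = 1; sixteenth = 2; eighth note = 4; eighth note = 4; eighth note = 4; dotted sixteenth = 3.
Sum: 6 + 16 + 1 + 1 + 2 + 4 + 4 + 4 + 3 = 41.
41 ÷ 24 = 1 complete bar with 17 thirty-second notes remaining.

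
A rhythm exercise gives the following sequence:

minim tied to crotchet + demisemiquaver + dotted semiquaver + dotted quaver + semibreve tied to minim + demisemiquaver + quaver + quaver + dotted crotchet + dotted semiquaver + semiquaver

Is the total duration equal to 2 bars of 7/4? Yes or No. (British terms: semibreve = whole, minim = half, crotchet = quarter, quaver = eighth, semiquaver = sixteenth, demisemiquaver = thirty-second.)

No

One bar of 7/4 = 56 thirty-second notes, so 2 bars = 112.
Working in thirty-second notes: minim tied to crotchet (minim + crotchet) = 24; demisemiquaver = 1; dotted semiquaver = 3; dotted quaver = 6; semibreve tied to minim (semibreve + minim) = 48; demisemiquaver = 1; quaver = 4; quaver = 4; dotted crotchet = 12; dotted semiquaver = 3; semiquaver = 2.
Sum: 24 + 1 + 3 + 6 + 48 + 1 + 4 + 4 + 12 + 3 + 2 = 108.
108 falls short of 112, so the answer is No.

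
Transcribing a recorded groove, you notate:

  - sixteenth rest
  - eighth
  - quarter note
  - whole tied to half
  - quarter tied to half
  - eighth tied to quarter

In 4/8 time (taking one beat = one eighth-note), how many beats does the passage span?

24.5

One eighth-note beat = 2 sixteenth notes.
In sixteenth notes: sixteenth rest = 1; eighth = 2; quarter note = 4; whole tied to half (whole + half) = 24; quarter tied to half (quarter + half) = 12; eighth tied to quarter (eighth + quarter) = 6.
Adding: 1 + 2 + 4 + 24 + 12 + 6 = 49.
49 ÷ 2 = 24.5 beats.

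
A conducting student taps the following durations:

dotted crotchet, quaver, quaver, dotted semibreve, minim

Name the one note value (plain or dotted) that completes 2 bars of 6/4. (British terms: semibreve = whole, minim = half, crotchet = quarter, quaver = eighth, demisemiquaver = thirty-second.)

dotted quarter note

2 bars of 6/4 = 24 eighth notes.
In eighth notes: dotted crotchet = 3; quaver = 1; quaver = 1; dotted semibreve = 12; minim = 4.
Total: 3 + 1 + 1 + 12 + 4 = 21.
Remaining: 24 − 21 = 3 eighth notes, which is a dotted quarter note.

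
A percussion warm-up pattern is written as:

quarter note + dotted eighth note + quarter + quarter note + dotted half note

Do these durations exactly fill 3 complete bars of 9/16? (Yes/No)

Yes

One bar of 9/16 = 9 sixteenth notes, so 3 bars = 27.
In sixteenth notes: quarter note = 4; dotted eighth note = 3; quarter = 4; quarter note = 4; dotted half note = 12.
Sum: 4 + 3 + 4 + 4 + 12 = 27.
27 equals 27, so the answer is Yes.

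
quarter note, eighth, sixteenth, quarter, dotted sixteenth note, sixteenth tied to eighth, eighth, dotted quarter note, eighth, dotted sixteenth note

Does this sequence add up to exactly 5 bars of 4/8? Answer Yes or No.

No

One bar of 4/8 = 16 thirty-second notes, so 5 bars = 80.
Each duration in thirty-second notes: quarter note = 8; eighth = 4; sixteenth = 2; quarter = 8; dotted sixteenth note = 3; sixteenth tied to eighth (sixteenth + eighth) = 6; eighth = 4; dotted quarter note = 12; eighth = 4; dotted sixteenth note = 3.
Total: 8 + 4 + 2 + 8 + 3 + 6 + 4 + 12 + 4 + 3 = 54.
54 falls short of 80, so the answer is No.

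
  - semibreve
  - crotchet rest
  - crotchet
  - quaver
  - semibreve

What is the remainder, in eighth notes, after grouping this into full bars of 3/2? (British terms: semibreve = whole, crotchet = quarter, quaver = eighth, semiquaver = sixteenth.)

One bar of 3/2 = 12 eighth notes.
Express everything in eighth notes: semibreve = 8; crotchet rest = 2; crotchet = 2; quaver = 1; semibreve = 8.
Adding: 8 + 2 + 2 + 1 + 8 = 21.
21 ÷ 12 = 1 complete bar with 9 eighth notes remaining.

9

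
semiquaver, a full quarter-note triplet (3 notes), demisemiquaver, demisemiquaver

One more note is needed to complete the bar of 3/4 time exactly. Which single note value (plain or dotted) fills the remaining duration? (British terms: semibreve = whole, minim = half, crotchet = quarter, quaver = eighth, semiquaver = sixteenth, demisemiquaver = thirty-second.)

The bar of 3/4 = 24 thirty-second notes.
In thirty-second notes: semiquaver = 2; a full quarter-note triplet (3 notes) (three triplet quarters span one half) = 16; demisemiquaver = 1; demisemiquaver = 1.
Altogether 2 + 16 + 1 + 1 = 20.
Remaining: 24 − 20 = 4 thirty-second notes, which is a eighth note.

eighth note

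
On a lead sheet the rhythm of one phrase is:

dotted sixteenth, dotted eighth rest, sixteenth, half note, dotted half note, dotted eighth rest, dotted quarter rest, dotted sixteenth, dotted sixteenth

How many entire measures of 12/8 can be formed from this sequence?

One bar of 12/8 = 48 thirty-second notes.
Express everything in thirty-second notes: dotted sixteenth = 3; dotted eighth rest = 6; sixteenth = 2; half note = 16; dotted half note = 24; dotted eighth rest = 6; dotted quarter rest = 12; dotted sixteenth = 3; dotted sixteenth = 3.
Adding: 3 + 6 + 2 + 16 + 24 + 6 + 12 + 3 + 3 = 75.
75 ÷ 48 = 1 complete bar with 27 left over.

1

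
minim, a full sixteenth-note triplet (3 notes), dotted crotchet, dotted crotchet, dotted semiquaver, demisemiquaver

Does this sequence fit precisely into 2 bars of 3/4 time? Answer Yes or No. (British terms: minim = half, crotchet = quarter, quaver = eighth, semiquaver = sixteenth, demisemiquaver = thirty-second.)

Yes

One bar of 3/4 = 24 thirty-second notes, so 2 bars = 48.
Convert each value to thirty-second notes: minim = 16; a full sixteenth-note triplet (3 notes) (three triplet sixteenths span one eighth) = 4; dotted crotchet = 12; dotted crotchet = 12; dotted semiquaver = 3; demisemiquaver = 1.
Total: 16 + 4 + 12 + 12 + 3 + 1 = 48.
48 equals 48, so the answer is Yes.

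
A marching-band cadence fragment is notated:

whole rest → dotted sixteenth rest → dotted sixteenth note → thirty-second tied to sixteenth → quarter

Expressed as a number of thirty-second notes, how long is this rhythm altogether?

49

Each duration in thirty-second notes: whole rest = 32; dotted sixteenth rest = 3; dotted sixteenth note = 3; thirty-second tied to sixteenth (thirty-second + sixteenth) = 3; quarter = 8.
Adding: 32 + 3 + 3 + 3 + 8 = 49 thirty-second notes.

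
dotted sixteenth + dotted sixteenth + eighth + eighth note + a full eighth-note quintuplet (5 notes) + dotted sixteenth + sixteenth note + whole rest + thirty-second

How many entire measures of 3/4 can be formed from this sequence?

2

One bar of 3/4 = 24 thirty-second notes.
In thirty-second notes: dotted sixteenth = 3; dotted sixteenth = 3; eighth = 4; eighth note = 4; a full eighth-note quintuplet (5 notes) (five quintuplet eighths span one half) = 16; dotted sixteenth = 3; sixteenth note = 2; whole rest = 32; thirty-second = 1.
Adding: 3 + 3 + 4 + 4 + 16 + 3 + 2 + 32 + 1 = 68.
68 ÷ 24 = 2 complete bars with 20 left over.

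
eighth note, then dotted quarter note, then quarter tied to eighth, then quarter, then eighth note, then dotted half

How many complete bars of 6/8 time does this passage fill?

One bar of 6/8 = 6 eighth notes.
Express everything in eighth notes: eighth note = 1; dotted quarter note = 3; quarter tied to eighth (quarter + eighth) = 3; quarter = 2; eighth note = 1; dotted half = 6.
Sum: 1 + 3 + 3 + 2 + 1 + 6 = 16.
16 ÷ 6 = 2 complete bars with 4 left over.

2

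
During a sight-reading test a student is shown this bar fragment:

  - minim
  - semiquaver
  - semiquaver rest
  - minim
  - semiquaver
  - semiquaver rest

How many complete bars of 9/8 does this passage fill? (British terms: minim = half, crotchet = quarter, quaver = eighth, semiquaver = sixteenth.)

1

One bar of 9/8 = 18 sixteenth notes.
Each duration in sixteenth notes: minim = 8; semiquaver = 1; semiquaver rest = 1; minim = 8; semiquaver = 1; semiquaver rest = 1.
Adding: 8 + 1 + 1 + 8 + 1 + 1 = 20.
20 ÷ 18 = 1 complete bar with 2 left over.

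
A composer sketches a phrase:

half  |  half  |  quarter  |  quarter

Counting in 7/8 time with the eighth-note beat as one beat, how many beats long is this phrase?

One eighth-note beat = 2 sixteenth notes.
Each duration in sixteenth notes: half = 8; half = 8; quarter = 4; quarter = 4.
Adding: 8 + 8 + 4 + 4 = 24.
24 ÷ 2 = 12 beats.

12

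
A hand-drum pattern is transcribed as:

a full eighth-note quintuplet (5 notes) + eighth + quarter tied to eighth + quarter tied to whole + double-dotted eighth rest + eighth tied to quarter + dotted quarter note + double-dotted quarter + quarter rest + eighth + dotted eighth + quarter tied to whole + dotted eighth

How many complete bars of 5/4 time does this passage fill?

4

One bar of 5/4 = 40 thirty-second notes.
Convert each value to thirty-second notes: a full eighth-note quintuplet (5 notes) (five quintuplet eighths span one half) = 16; eighth = 4; quarter tied to eighth (quarter + eighth) = 12; quarter tied to whole (quarter + whole) = 40; double-dotted eighth rest = 7; eighth tied to quarter (eighth + quarter) = 12; dotted quarter note = 12; double-dotted quarter = 14; quarter rest = 8; eighth = 4; dotted eighth = 6; quarter tied to whole (quarter + whole) = 40; dotted eighth = 6.
Altogether 16 + 4 + 12 + 40 + 7 + 12 + 12 + 14 + 8 + 4 + 6 + 40 + 6 = 181.
181 ÷ 40 = 4 complete bars with 21 left over.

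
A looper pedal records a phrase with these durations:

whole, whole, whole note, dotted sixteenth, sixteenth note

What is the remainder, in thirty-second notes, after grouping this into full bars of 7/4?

45

One bar of 7/4 = 56 thirty-second notes.
In thirty-second notes: whole = 32; whole = 32; whole note = 32; dotted sixteenth = 3; sixteenth note = 2.
Altogether 32 + 32 + 32 + 3 + 2 = 101.
101 ÷ 56 = 1 complete bar with 45 thirty-second notes remaining.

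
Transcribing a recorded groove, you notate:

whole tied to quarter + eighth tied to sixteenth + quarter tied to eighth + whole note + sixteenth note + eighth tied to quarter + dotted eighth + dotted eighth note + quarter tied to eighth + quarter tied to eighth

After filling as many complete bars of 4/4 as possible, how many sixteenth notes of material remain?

6

One bar of 4/4 = 16 sixteenth notes.
Convert each value to sixteenth notes: whole tied to quarter (whole + quarter) = 20; eighth tied to sixteenth (eighth + sixteenth) = 3; quarter tied to eighth (quarter + eighth) = 6; whole note = 16; sixteenth note = 1; eighth tied to quarter (eighth + quarter) = 6; dotted eighth = 3; dotted eighth note = 3; quarter tied to eighth (quarter + eighth) = 6; quarter tied to eighth (quarter + eighth) = 6.
Sum: 20 + 3 + 6 + 16 + 1 + 6 + 3 + 3 + 6 + 6 = 70.
70 ÷ 16 = 4 complete bars with 6 sixteenth notes remaining.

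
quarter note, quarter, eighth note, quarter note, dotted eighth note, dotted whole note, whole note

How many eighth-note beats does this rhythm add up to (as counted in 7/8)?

One eighth-note beat = 2 sixteenth notes.
In sixteenth notes: quarter note = 4; quarter = 4; eighth note = 2; quarter note = 4; dotted eighth note = 3; dotted whole note = 24; whole note = 16.
Adding: 4 + 4 + 2 + 4 + 3 + 24 + 16 = 57.
57 ÷ 2 = 28.5 beats.

28.5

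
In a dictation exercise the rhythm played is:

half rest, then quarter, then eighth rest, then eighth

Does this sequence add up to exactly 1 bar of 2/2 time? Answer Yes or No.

Yes

One bar of 2/2 = 8 eighth notes.
Convert each value to eighth notes: half rest = 4; quarter = 2; eighth rest = 1; eighth = 1.
Altogether 4 + 2 + 1 + 1 = 8.
8 equals 8, so the answer is Yes.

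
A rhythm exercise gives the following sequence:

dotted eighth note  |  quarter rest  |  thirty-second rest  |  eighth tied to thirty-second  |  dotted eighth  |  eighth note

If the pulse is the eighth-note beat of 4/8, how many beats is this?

One eighth-note beat = 4 thirty-second notes.
In thirty-second notes: dotted eighth note = 6; quarter rest = 8; thirty-second rest = 1; eighth tied to thirty-second (eighth + thirty-second) = 5; dotted eighth = 6; eighth note = 4.
Total: 6 + 8 + 1 + 5 + 6 + 4 = 30.
30 ÷ 4 = 7.5 beats.

7.5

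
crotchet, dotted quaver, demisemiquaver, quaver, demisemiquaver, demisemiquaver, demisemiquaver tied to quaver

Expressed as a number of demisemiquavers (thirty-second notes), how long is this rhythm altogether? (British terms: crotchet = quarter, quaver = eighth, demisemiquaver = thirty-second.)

In thirty-second notes: crotchet = 8; dotted quaver = 6; demisemiquaver = 1; quaver = 4; demisemiquaver = 1; demisemiquaver = 1; demisemiquaver tied to quaver (demisemiquaver + quaver) = 5.
Sum: 8 + 6 + 1 + 4 + 1 + 1 + 5 = 26 thirty-second notes.

26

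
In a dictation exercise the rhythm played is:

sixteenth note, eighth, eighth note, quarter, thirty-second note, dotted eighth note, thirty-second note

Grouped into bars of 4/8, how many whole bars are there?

1

One bar of 4/8 = 16 thirty-second notes.
Each duration in thirty-second notes: sixteenth note = 2; eighth = 4; eighth note = 4; quarter = 8; thirty-second note = 1; dotted eighth note = 6; thirty-second note = 1.
Total: 2 + 4 + 4 + 8 + 1 + 6 + 1 = 26.
26 ÷ 16 = 1 complete bar with 10 left over.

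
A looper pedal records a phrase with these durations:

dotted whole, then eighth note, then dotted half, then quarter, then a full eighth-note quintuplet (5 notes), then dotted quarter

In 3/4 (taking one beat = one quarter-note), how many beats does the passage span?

One quarter-note beat = 2 eighth notes.
Each duration in eighth notes: dotted whole = 12; eighth note = 1; dotted half = 6; quarter = 2; a full eighth-note quintuplet (5 notes) (five quintuplet eighths span one half) = 4; dotted quarter = 3.
Total: 12 + 1 + 6 + 2 + 4 + 3 = 28.
28 ÷ 2 = 14 beats.

14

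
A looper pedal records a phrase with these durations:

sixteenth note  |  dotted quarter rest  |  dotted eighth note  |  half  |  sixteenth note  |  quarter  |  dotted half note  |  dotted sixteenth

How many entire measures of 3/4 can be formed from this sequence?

One bar of 3/4 = 24 thirty-second notes.
Working in thirty-second notes: sixteenth note = 2; dotted quarter rest = 12; dotted eighth note = 6; half = 16; sixteenth note = 2; quarter = 8; dotted half note = 24; dotted sixteenth = 3.
Altogether 2 + 12 + 6 + 16 + 2 + 8 + 24 + 3 = 73.
73 ÷ 24 = 3 complete bars with 1 left over.

3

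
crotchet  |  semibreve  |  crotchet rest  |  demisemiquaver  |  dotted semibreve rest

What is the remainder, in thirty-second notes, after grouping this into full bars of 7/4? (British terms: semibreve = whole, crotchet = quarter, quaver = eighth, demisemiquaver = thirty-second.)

41

One bar of 7/4 = 56 thirty-second notes.
In thirty-second notes: crotchet = 8; semibreve = 32; crotchet rest = 8; demisemiquaver = 1; dotted semibreve rest = 48.
Adding: 8 + 32 + 8 + 1 + 48 = 97.
97 ÷ 56 = 1 complete bar with 41 thirty-second notes remaining.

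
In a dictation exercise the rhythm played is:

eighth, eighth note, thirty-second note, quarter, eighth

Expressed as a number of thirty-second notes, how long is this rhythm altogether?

21

Working in thirty-second notes: eighth = 4; eighth note = 4; thirty-second note = 1; quarter = 8; eighth = 4.
Sum: 4 + 4 + 1 + 8 + 4 = 21 thirty-second notes.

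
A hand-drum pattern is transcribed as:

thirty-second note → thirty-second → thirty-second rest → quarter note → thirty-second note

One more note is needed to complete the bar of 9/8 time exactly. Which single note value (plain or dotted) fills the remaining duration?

dotted half note

The bar of 9/8 = 36 thirty-second notes.
In thirty-second notes: thirty-second note = 1; thirty-second = 1; thirty-second rest = 1; quarter note = 8; thirty-second note = 1.
Adding: 1 + 1 + 1 + 8 + 1 = 12.
Remaining: 36 − 12 = 24 thirty-second notes, which is a dotted half note.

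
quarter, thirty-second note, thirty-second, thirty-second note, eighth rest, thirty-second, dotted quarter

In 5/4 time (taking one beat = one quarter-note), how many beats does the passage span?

One quarter-note beat = 8 thirty-second notes.
Convert each value to thirty-second notes: quarter = 8; thirty-second note = 1; thirty-second = 1; thirty-second note = 1; eighth rest = 4; thirty-second = 1; dotted quarter = 12.
Total: 8 + 1 + 1 + 1 + 4 + 1 + 12 = 28.
28 ÷ 8 = 3.5 beats.

3.5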